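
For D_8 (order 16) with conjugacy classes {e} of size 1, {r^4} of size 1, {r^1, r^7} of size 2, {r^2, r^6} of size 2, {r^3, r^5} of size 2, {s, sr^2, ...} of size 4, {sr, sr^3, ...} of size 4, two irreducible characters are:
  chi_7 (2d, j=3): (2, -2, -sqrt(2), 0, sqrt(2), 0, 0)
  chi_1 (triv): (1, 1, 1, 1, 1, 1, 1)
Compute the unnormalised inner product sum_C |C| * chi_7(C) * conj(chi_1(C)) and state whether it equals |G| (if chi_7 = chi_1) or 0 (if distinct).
Sum = 0; so <chi_7, chi_1> = 0 (distinct irreducibles are orthogonal).

Justification: Compute term by term over conjugacy classes (|C| * chi_7(C) * conj(chi_1(C))):
  1*(2)*conj(1) + 1*(-2)*conj(1) + 2*(-sqrt(2))*conj(1) + 2*(0)*conj(1) + 2*(sqrt(2))*conj(1) + 4*(0)*conj(1) + 4*(0)*conj(1)
  = (2) + (-2) + (-2*sqrt(2)) + (0) + (2*sqrt(2)) + (0) + (0)
  = 0.
Dividing by |G| = 16 gives 0/16 = 0, matching the row-orthogonality relation <chi_7, chi_1> = [chi_7 = chi_1].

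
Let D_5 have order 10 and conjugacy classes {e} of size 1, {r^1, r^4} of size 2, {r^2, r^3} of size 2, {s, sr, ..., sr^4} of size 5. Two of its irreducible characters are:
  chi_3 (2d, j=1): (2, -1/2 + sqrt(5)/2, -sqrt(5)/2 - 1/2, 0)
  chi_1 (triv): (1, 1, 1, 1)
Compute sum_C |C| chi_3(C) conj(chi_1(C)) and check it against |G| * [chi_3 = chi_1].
Sum = 0; so <chi_3, chi_1> = 0 (distinct irreducibles are orthogonal).

Explanation: Compute term by term over conjugacy classes (|C| * chi_3(C) * conj(chi_1(C))):
  1*(2)*conj(1) + 2*(-1/2 + sqrt(5)/2)*conj(1) + 2*(-sqrt(5)/2 - 1/2)*conj(1) + 5*(0)*conj(1)
  = (2) + (-1 + sqrt(5)) + (-sqrt(5) - 1) + (0)
  = 0.
Dividing by |G| = 10 gives 0/10 = 0, matching the row-orthogonality relation <chi_3, chi_1> = [chi_3 = chi_1].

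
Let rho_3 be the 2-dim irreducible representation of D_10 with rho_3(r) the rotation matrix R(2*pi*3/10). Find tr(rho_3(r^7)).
chi_{rho_3}(r^7) = 2*cos(2*pi*3*7/10) = 1/2 + sqrt(5)/2

Justification: rho_3(r^7) is rotation by angle 2*pi*3*7/10, whose trace is 2*cos(2*pi*3*7/10) = 1/2 + sqrt(5)/2.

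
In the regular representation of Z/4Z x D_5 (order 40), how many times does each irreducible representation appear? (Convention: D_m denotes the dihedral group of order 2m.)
Each irreducible V_i of dimension d_i appears with multiplicity d_i, i.e. rho_reg = (direct sum over all irreducibles V_i) d_i V_i. The irreducible dimensions for Z/4Z x D_5 are 1, 1, 1, 1, 1, 1, 1, 1, 2, 2, 2, 2, 2, 2, 2, 2: 8 irreducibles of dimension 1, each with multiplicity 1; 8 irreducibles of dimension 2, each with multiplicity 2. Total dimension 8*1*1 + 8*2*2 = 40 = |G|.

Proof sketch: General theorem: in the regular representation of a finite group G, each irreducible appears with multiplicity equal to its dimension. Check: dim(rho_reg) = sum d_i^2 = 1 + 1 + 1 + 1 + 1 + 1 + 1 + 1 + 4 + 4 + 4 + 4 + 4 + 4 + 4 + 4 = 40 = |G|.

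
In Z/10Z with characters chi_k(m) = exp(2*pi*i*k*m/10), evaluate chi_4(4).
chi_4(4) = zeta_10^16 = exp(-4*I*pi/5)

Solution. chi_4(4) = zeta_10^(4*4) = zeta_10^16. Since zeta_10^10 = 1, this equals zeta_10^6 = exp(2*pi*i*6/10) = exp(-4*I*pi/5).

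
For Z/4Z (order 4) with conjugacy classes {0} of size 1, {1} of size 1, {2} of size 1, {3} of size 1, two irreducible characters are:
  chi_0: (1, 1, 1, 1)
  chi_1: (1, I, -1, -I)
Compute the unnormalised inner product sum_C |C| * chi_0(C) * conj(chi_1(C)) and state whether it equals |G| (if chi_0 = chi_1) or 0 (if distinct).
Sum = 0; so <chi_0, chi_1> = 0 (distinct irreducibles are orthogonal).

Derivation: Compute term by term over conjugacy classes (|C| * chi_0(C) * conj(chi_1(C))):
  1*(1)*conj(1) + 1*(1)*conj(I) + 1*(1)*conj(-1) + 1*(1)*conj(-I)
  = (1) + (-I) + (-1) + (I)
  = 0.
(Exp terms are combined using exp(i*s)*conj(exp(i*t)) = exp(i*(s-t)), and sums of them are collapsed using the identity that for every m > 1 the m distinct m-th roots of unity sum to 0, e.g. 1 + exp(2*I*pi/3) + exp(-2*I*pi/3) = 0.)
Dividing by |G| = 4 gives 0/4 = 0, matching the row-orthogonality relation <chi_0, chi_1> = [chi_0 = chi_1].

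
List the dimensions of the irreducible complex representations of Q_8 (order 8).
Dimensions: 1, 1, 1, 1, 2

Justification: There are 5 irreducibles (= number of conjugacy classes). Their dimensions d_i satisfy sum d_i^2 = |G| = 8: 1 + 1 + 1 + 1 + 4 = 8.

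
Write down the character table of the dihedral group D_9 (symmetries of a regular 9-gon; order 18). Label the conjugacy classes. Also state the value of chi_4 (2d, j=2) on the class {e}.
Conjugacy classes: {e} of size 1, {r^1, r^8} of size 2, {r^2, r^7} of size 2, {r^3, r^6} of size 2, {r^4, r^5} of size 2, {s, sr, ..., sr^8} of size 9.
Character table:
  irrep \ class              {e} (size 1)  {r^1, r^8} (size 2)  {r^2, r^7} (size 2)  {r^3, r^6} (size 2)  {r^4, r^5} (size 2)  {s, sr, ..., sr^8} (size 9)
  chi_1 (triv)               1             1                    1                    1                    1                    1                          
  chi_2 (sign: r->1, s->-1)  1             1                    1                    1                    1                    -1                         
  chi_3 (2d, j=1)            2             2*cos(2*pi/9)        2*cos(4*pi/9)        -1                   -2*cos(pi/9)         0                          
  chi_4 (2d, j=2)            2             2*cos(4*pi/9)        -2*cos(pi/9)         -1                   2*cos(2*pi/9)        0                          
  chi_5 (2d, j=3)            2             -1                   -1                   2                    -1                   0                          
  chi_6 (2d, j=4)            2             -2*cos(pi/9)         2*cos(2*pi/9)        -1                   2*cos(4*pi/9)        0                          

Spot check: chi_4 (2d, j=2) on {e} = 2.

D_9 has order 2*9 = 18 with 6 conjugacy classes, hence 6 irreducibles. Sum of squared dims 1 + 1 + 4 + 4 + 4 + 4 = 18 = |G|. Linear characters come from the abelianisation; the 2-dimensional irreps have character r^k -> 2*cos(2*pi*j*k/9), reflections -> 0.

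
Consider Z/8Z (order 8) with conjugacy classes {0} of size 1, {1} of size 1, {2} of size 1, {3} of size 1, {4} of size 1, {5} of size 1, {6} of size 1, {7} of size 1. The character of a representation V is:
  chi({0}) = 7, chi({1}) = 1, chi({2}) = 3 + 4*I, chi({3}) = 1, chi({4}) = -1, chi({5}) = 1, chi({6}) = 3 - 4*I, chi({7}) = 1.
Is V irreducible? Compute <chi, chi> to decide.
Not irreducible (reducible): <chi, chi> = 13 > 1.

Why: <chi, chi> = (1/|G|) sum_C |C| * |chi(C)|^2 = (1/8)[1*|7|^2 + 1*|1|^2 + 1*|3 + 4*I|^2 + 1*|1|^2 + 1*|-1|^2 + 1*|1|^2 + 1*|3 - 4*I|^2 + 1*|1|^2]
  = (1/8)[(49) + (1) + (25) + (1) + (1) + (1) + (25) + (1)] = 104/8 = 13.
(Exp terms are combined using exp(i*s)*conj(exp(i*t)) = exp(i*(s-t)), and sums of them are collapsed using the identity that for every m > 1 the m distinct m-th roots of unity sum to 0, e.g. 1 + exp(2*I*pi/3) + exp(-2*I*pi/3) = 0.)
A character is irreducible iff <chi, chi> = 1, so this representation is reducible.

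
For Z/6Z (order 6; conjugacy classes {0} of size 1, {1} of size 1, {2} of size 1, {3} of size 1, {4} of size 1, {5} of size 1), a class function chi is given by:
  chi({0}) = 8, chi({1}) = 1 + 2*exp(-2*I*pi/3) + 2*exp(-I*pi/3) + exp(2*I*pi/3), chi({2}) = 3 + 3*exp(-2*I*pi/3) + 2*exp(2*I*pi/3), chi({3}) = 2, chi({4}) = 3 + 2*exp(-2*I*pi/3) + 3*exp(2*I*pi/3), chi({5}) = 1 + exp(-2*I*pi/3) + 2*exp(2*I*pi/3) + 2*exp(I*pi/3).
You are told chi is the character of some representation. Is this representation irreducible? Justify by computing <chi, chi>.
Not irreducible (reducible): <chi, chi> = 14 > 1.

Justification: <chi, chi> = (1/|G|) sum_C |C| * |chi(C)|^2 = (1/6)[1*|8|^2 + 1*|1 + 2*exp(-2*I*pi/3) + 2*exp(-I*pi/3) + exp(2*I*pi/3)|^2 + 1*|3 + 3*exp(-2*I*pi/3) + 2*exp(2*I*pi/3)|^2 + 1*|2|^2 + 1*|3 + 2*exp(-2*I*pi/3) + 3*exp(2*I*pi/3)|^2 + 1*|1 + exp(-2*I*pi/3) + 2*exp(2*I*pi/3) + 2*exp(I*pi/3)|^2]
  = (1/6)[(64) + (7) + (1) + (4) + (1) + (7)] = 84/6 = 14.
(Exp terms are combined using exp(i*s)*conj(exp(i*t)) = exp(i*(s-t)), and sums of them are collapsed using the identity that for every m > 1 the m distinct m-th roots of unity sum to 0, e.g. 1 + exp(2*I*pi/3) + exp(-2*I*pi/3) = 0.)
A character is irreducible iff <chi, chi> = 1, so this representation is reducible.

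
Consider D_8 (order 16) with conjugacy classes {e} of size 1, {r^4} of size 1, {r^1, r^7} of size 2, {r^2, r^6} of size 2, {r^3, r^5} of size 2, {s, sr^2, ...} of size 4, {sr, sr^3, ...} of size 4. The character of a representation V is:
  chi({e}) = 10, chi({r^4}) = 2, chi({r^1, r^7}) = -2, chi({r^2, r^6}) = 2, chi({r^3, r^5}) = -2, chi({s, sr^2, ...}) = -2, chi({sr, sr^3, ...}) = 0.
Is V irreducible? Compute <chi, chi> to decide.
Not irreducible (reducible): <chi, chi> = 9 > 1.

Why: <chi, chi> = (1/|G|) sum_C |C| * |chi(C)|^2 = (1/16)[1*|10|^2 + 1*|2|^2 + 2*|-2|^2 + 2*|2|^2 + 2*|-2|^2 + 4*|-2|^2 + 4*|0|^2]
  = (1/16)[(100) + (4) + (8) + (8) + (8) + (16) + (0)] = 144/16 = 9.
A character is irreducible iff <chi, chi> = 1, so this representation is reducible.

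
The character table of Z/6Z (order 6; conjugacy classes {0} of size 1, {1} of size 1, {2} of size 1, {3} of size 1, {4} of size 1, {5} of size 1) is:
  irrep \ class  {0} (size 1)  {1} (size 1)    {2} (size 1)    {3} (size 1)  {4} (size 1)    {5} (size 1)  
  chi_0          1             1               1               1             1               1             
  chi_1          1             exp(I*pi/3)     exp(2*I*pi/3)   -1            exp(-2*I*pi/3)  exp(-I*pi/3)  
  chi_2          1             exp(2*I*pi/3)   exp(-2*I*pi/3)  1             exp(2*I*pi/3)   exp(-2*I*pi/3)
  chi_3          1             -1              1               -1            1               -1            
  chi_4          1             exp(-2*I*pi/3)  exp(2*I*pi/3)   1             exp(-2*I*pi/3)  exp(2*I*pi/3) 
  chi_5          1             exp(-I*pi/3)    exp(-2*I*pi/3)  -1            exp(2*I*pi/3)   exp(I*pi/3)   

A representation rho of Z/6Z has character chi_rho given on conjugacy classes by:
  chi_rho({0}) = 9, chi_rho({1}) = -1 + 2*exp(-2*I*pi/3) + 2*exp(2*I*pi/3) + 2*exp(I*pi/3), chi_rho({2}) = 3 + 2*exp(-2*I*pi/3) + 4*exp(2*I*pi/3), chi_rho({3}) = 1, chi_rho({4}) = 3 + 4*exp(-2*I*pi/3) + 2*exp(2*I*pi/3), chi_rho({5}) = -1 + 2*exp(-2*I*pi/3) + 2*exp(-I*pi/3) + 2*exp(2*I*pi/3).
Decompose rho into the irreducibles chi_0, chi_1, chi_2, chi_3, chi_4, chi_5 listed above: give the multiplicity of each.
Multiplicities: chi_0: 1, chi_1: 2, chi_2: 2, chi_3: 2, chi_4: 2, chi_5: 0.

Use <chi_rho, chi> = (1/|G|) sum_C |C| * chi_rho(C) * conj(chi(C)) with |G| = 6 for each irreducible chi in the table:
  <chi_rho, chi_0> = (1/6)[1*(9)*conj(1) + 1*(-1 + 2*exp(-2*I*pi/3) + 2*exp(2*I*pi/3) + 2*exp(I*pi/3))*conj(1) + 1*(3 + 2*exp(-2*I*pi/3) + 4*exp(2*I*pi/3))*conj(1) + 1*(1)*conj(1) + 1*(3 + 4*exp(-2*I*pi/3) + 2*exp(2*I*pi/3))*conj(1) + 1*(-1 + 2*exp(-2*I*pi/3) + 2*exp(-I*pi/3) + 2*exp(2*I*pi/3))*conj(1)]
      = (1/6)[(9) + (-1 + 2*exp(-2*I*pi/3) + 2*exp(2*I*pi/3) + 2*exp(I*pi/3)) + (3 + 2*exp(-2*I*pi/3) + 4*exp(2*I*pi/3)) + (1) + (3 + 4*exp(-2*I*pi/3) + 2*exp(2*I*pi/3)) + (-1 + 2*exp(-2*I*pi/3) + 2*exp(-I*pi/3) + 2*exp(2*I*pi/3))] = 6/6 = 1
  <chi_rho, chi_1> = (1/6)[1*(9)*conj(1) + 1*(-1 + 2*exp(-2*I*pi/3) + 2*exp(2*I*pi/3) + 2*exp(I*pi/3))*conj(exp(I*pi/3)) + 1*(3 + 2*exp(-2*I*pi/3) + 4*exp(2*I*pi/3))*conj(exp(2*I*pi/3)) + 1*(1)*conj(-1) + 1*(3 + 4*exp(-2*I*pi/3) + 2*exp(2*I*pi/3))*conj(exp(-2*I*pi/3)) + 1*(-1 + 2*exp(-2*I*pi/3) + 2*exp(-I*pi/3) + 2*exp(2*I*pi/3))*conj(exp(-I*pi/3))]
      = (1/6)[(9) + (-exp(-I*pi/3) + 2*exp(I*pi/3)) + (4 + 3*exp(-2*I*pi/3) + 2*exp(2*I*pi/3)) + (-1) + (4 + 2*exp(-2*I*pi/3) + 3*exp(2*I*pi/3)) + (2*exp(-I*pi/3) - exp(I*pi/3))] = 12/6 = 2
  <chi_rho, chi_2> = (1/6)[1*(9)*conj(1) + 1*(-1 + 2*exp(-2*I*pi/3) + 2*exp(2*I*pi/3) + 2*exp(I*pi/3))*conj(exp(2*I*pi/3)) + 1*(3 + 2*exp(-2*I*pi/3) + 4*exp(2*I*pi/3))*conj(exp(-2*I*pi/3)) + 1*(1)*conj(1) + 1*(3 + 4*exp(-2*I*pi/3) + 2*exp(2*I*pi/3))*conj(exp(2*I*pi/3)) + 1*(-1 + 2*exp(-2*I*pi/3) + 2*exp(-I*pi/3) + 2*exp(2*I*pi/3))*conj(exp(-2*I*pi/3))]
      = (1/6)[(9) + (2 + 2*exp(-I*pi/3) - exp(-2*I*pi/3) + 2*exp(2*I*pi/3)) + (2 + 4*exp(-2*I*pi/3) + 3*exp(2*I*pi/3)) + (1) + (2 + 3*exp(-2*I*pi/3) + 4*exp(2*I*pi/3)) + (2 + 2*exp(-2*I*pi/3) - exp(2*I*pi/3) + 2*exp(I*pi/3))] = 12/6 = 2
  <chi_rho, chi_3> = (1/6)[1*(9)*conj(1) + 1*(-1 + 2*exp(-2*I*pi/3) + 2*exp(2*I*pi/3) + 2*exp(I*pi/3))*conj(-1) + 1*(3 + 2*exp(-2*I*pi/3) + 4*exp(2*I*pi/3))*conj(1) + 1*(1)*conj(-1) + 1*(3 + 4*exp(-2*I*pi/3) + 2*exp(2*I*pi/3))*conj(1) + 1*(-1 + 2*exp(-2*I*pi/3) + 2*exp(-I*pi/3) + 2*exp(2*I*pi/3))*conj(-1)]
      = (1/6)[(9) + (1 - 2*exp(I*pi/3) - 2*exp(2*I*pi/3) - 2*exp(-2*I*pi/3)) + (3 + 2*exp(-2*I*pi/3) + 4*exp(2*I*pi/3)) + (-1) + (3 + 4*exp(-2*I*pi/3) + 2*exp(2*I*pi/3)) + (1 - 2*exp(2*I*pi/3) - 2*exp(-I*pi/3) - 2*exp(-2*I*pi/3))] = 12/6 = 2
  <chi_rho, chi_4> = (1/6)[1*(9)*conj(1) + 1*(-1 + 2*exp(-2*I*pi/3) + 2*exp(2*I*pi/3) + 2*exp(I*pi/3))*conj(exp(-2*I*pi/3)) + 1*(3 + 2*exp(-2*I*pi/3) + 4*exp(2*I*pi/3))*conj(exp(2*I*pi/3)) + 1*(1)*conj(1) + 1*(3 + 4*exp(-2*I*pi/3) + 2*exp(2*I*pi/3))*conj(exp(-2*I*pi/3)) + 1*(-1 + 2*exp(-2*I*pi/3) + 2*exp(-I*pi/3) + 2*exp(2*I*pi/3))*conj(exp(2*I*pi/3))]
      = (1/6)[(9) + (2*exp(-2*I*pi/3) - exp(2*I*pi/3)) + (4 + 3*exp(-2*I*pi/3) + 2*exp(2*I*pi/3)) + (1) + (4 + 2*exp(-2*I*pi/3) + 3*exp(2*I*pi/3)) + (-exp(-2*I*pi/3) + 2*exp(2*I*pi/3))] = 12/6 = 2
  <chi_rho, chi_5> = (1/6)[1*(9)*conj(1) + 1*(-1 + 2*exp(-2*I*pi/3) + 2*exp(2*I*pi/3) + 2*exp(I*pi/3))*conj(exp(-I*pi/3)) + 1*(3 + 2*exp(-2*I*pi/3) + 4*exp(2*I*pi/3))*conj(exp(-2*I*pi/3)) + 1*(1)*conj(-1) + 1*(3 + 4*exp(-2*I*pi/3) + 2*exp(2*I*pi/3))*conj(exp(2*I*pi/3)) + 1*(-1 + 2*exp(-2*I*pi/3) + 2*exp(-I*pi/3) + 2*exp(2*I*pi/3))*conj(exp(I*pi/3))]
      = (1/6)[(9) + (-2 + 2*exp(-I*pi/3) - exp(I*pi/3) + 2*exp(2*I*pi/3)) + (2 + 4*exp(-2*I*pi/3) + 3*exp(2*I*pi/3)) + (-1) + (2 + 3*exp(-2*I*pi/3) + 4*exp(2*I*pi/3)) + (-2 + 2*exp(-2*I*pi/3) - exp(-I*pi/3) + 2*exp(I*pi/3))] = 0/6 = 0
(Exp terms are combined using exp(i*s)*conj(exp(i*t)) = exp(i*(s-t)), and sums of them are collapsed using the identity that for every m > 1 the m distinct m-th roots of unity sum to 0, e.g. 1 + exp(2*I*pi/3) + exp(-2*I*pi/3) = 0.)
Dimension check: dim(rho) = sum (mult * dim) = 1*1 + 2*1 + 2*1 + 2*1 + 2*1 + 0*1 = 9 = chi_rho(e) = 9.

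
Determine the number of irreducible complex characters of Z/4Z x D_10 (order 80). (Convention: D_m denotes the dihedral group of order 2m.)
32

Reasoning: The number of irreducible complex representations of a finite group equals its number of conjugacy classes. For a direct product, #classes(G x H) = #classes(G) * #classes(H). Z/4Z has 4 classes (abelian), D_10 has 8 classes, so 4 * 8 = 32, so Z/4Z x D_10 (order 80) has exactly 32 irreducible complex representations.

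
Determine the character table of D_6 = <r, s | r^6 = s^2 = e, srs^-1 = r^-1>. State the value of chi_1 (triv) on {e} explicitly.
Conjugacy classes: {e} of size 1, {r^3} of size 1, {r^1, r^5} of size 2, {r^2, r^4} of size 2, {s, sr^2, ...} of size 3, {sr, sr^3, ...} of size 3.
Character table:
  irrep \ class              {e} (size 1)  {r^3} (size 1)  {r^1, r^5} (size 2)  {r^2, r^4} (size 2)  {s, sr^2, ...} (size 3)  {sr, sr^3, ...} (size 3)
  chi_1 (triv)               1             1               1                    1                    1                        1                       
  chi_2 (sign: r->1, s->-1)  1             1               1                    1                    -1                       -1                      
  chi_3 (r->-1, s->1)        1             -1              -1                   1                    1                        -1                      
  chi_4 (r->-1, s->-1)       1             -1              -1                   1                    -1                       1                       
  chi_5 (2d, j=1)            2             -2              1                    -1                   0                        0                       
  chi_6 (2d, j=2)            2             2               -1                   -1                   0                        0                       

Spot check: chi_1 (triv) on {e} = 1.

Solution. D_6 has order 2*6 = 12 with 6 conjugacy classes, hence 6 irreducibles. Sum of squared dims 1 + 1 + 1 + 1 + 4 + 4 = 12 = |G|. Linear characters come from the abelianisation; the 2-dimensional irreps have character r^k -> 2*cos(2*pi*j*k/6), reflections -> 0.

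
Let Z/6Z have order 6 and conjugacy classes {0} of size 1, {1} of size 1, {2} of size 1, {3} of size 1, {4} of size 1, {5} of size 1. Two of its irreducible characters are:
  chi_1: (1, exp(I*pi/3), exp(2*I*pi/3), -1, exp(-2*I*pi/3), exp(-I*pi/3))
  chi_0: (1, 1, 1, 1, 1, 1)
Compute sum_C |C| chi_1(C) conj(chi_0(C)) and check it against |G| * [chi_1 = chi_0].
Sum = 0; so <chi_1, chi_0> = 0 (distinct irreducibles are orthogonal).

Why: Compute term by term over conjugacy classes (|C| * chi_1(C) * conj(chi_0(C))):
  1*(1)*conj(1) + 1*(exp(I*pi/3))*conj(1) + 1*(exp(2*I*pi/3))*conj(1) + 1*(-1)*conj(1) + 1*(exp(-2*I*pi/3))*conj(1) + 1*(exp(-I*pi/3))*conj(1)
  = (1) + (exp(I*pi/3)) + (exp(2*I*pi/3)) + (-1) + (exp(-2*I*pi/3)) + (exp(-I*pi/3))
  = 0.
(Exp terms are combined using exp(i*s)*conj(exp(i*t)) = exp(i*(s-t)), and sums of them are collapsed using the identity that for every m > 1 the m distinct m-th roots of unity sum to 0, e.g. 1 + exp(2*I*pi/3) + exp(-2*I*pi/3) = 0.)
Dividing by |G| = 6 gives 0/6 = 0, matching the row-orthogonality relation <chi_1, chi_0> = [chi_1 = chi_0].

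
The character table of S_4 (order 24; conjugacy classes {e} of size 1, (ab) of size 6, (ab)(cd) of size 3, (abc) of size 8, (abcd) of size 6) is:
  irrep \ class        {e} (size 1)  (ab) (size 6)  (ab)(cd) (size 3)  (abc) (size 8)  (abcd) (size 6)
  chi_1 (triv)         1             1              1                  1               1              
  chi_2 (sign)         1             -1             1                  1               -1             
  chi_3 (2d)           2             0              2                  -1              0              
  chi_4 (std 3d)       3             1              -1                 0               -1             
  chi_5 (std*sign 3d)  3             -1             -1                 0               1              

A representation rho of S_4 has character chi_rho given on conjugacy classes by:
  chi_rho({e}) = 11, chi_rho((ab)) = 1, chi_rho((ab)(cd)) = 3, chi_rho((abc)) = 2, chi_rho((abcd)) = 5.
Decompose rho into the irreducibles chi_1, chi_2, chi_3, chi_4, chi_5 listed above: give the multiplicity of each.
Multiplicities: chi_1: 3, chi_2: 0, chi_3: 1, chi_4: 0, chi_5: 2.

Justification: Use <chi_rho, chi> = (1/|G|) sum_C |C| * chi_rho(C) * conj(chi(C)) with |G| = 24 for each irreducible chi in the table:
  <chi_rho, chi_1> = (1/24)[1*(11)*conj(1) + 6*(1)*conj(1) + 3*(3)*conj(1) + 8*(2)*conj(1) + 6*(5)*conj(1)]
      = (1/24)[(11) + (6) + (9) + (16) + (30)] = 72/24 = 3
  <chi_rho, chi_2> = (1/24)[1*(11)*conj(1) + 6*(1)*conj(-1) + 3*(3)*conj(1) + 8*(2)*conj(1) + 6*(5)*conj(-1)]
      = (1/24)[(11) + (-6) + (9) + (16) + (-30)] = 0/24 = 0
  <chi_rho, chi_3> = (1/24)[1*(11)*conj(2) + 6*(1)*conj(0) + 3*(3)*conj(2) + 8*(2)*conj(-1) + 6*(5)*conj(0)]
      = (1/24)[(22) + (0) + (18) + (-16) + (0)] = 24/24 = 1
  <chi_rho, chi_4> = (1/24)[1*(11)*conj(3) + 6*(1)*conj(1) + 3*(3)*conj(-1) + 8*(2)*conj(0) + 6*(5)*conj(-1)]
      = (1/24)[(33) + (6) + (-9) + (0) + (-30)] = 0/24 = 0
  <chi_rho, chi_5> = (1/24)[1*(11)*conj(3) + 6*(1)*conj(-1) + 3*(3)*conj(-1) + 8*(2)*conj(0) + 6*(5)*conj(1)]
      = (1/24)[(33) + (-6) + (-9) + (0) + (30)] = 48/24 = 2
Dimension check: dim(rho) = sum (mult * dim) = 3*1 + 0*1 + 1*2 + 0*3 + 2*3 = 11 = chi_rho(e) = 11.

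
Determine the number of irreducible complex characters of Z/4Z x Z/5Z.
20

Reasoning: The number of irreducible complex representations of a finite group equals its number of conjugacy classes. Z/4Z x Z/5Z is abelian of order 20, so every element is its own conjugacy class: 20 classes, so Z/4Z x Z/5Z (order 20) has exactly 20 irreducible complex representations.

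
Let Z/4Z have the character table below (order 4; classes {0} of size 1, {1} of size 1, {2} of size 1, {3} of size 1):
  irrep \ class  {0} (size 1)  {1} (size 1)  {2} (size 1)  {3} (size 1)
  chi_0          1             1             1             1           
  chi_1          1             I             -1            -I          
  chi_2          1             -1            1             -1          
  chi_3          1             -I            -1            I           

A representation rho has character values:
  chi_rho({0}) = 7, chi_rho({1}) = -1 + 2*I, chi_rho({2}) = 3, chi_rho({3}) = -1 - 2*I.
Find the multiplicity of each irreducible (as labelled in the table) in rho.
Multiplicities: chi_0: 2, chi_1: 2, chi_2: 3, chi_3: 0.

Details: Use <chi_rho, chi> = (1/|G|) sum_C |C| * chi_rho(C) * conj(chi(C)) with |G| = 4 for each irreducible chi in the table:
  <chi_rho, chi_0> = (1/4)[1*(7)*conj(1) + 1*(-1 + 2*I)*conj(1) + 1*(3)*conj(1) + 1*(-1 - 2*I)*conj(1)]
      = (1/4)[(7) + (-1 + 2*I) + (3) + (-1 - 2*I)] = 8/4 = 2
  <chi_rho, chi_1> = (1/4)[1*(7)*conj(1) + 1*(-1 + 2*I)*conj(I) + 1*(3)*conj(-1) + 1*(-1 - 2*I)*conj(-I)]
      = (1/4)[(7) + (2 + I) + (-3) + (2 - I)] = 8/4 = 2
  <chi_rho, chi_2> = (1/4)[1*(7)*conj(1) + 1*(-1 + 2*I)*conj(-1) + 1*(3)*conj(1) + 1*(-1 - 2*I)*conj(-1)]
      = (1/4)[(7) + (1 - 2*I) + (3) + (1 + 2*I)] = 12/4 = 3
  <chi_rho, chi_3> = (1/4)[1*(7)*conj(1) + 1*(-1 + 2*I)*conj(-I) + 1*(3)*conj(-1) + 1*(-1 - 2*I)*conj(I)]
      = (1/4)[(7) + (-2 - I) + (-3) + (-2 + I)] = 0/4 = 0
(Exp terms are combined using exp(i*s)*conj(exp(i*t)) = exp(i*(s-t)), and sums of them are collapsed using the identity that for every m > 1 the m distinct m-th roots of unity sum to 0, e.g. 1 + exp(2*I*pi/3) + exp(-2*I*pi/3) = 0.)
Dimension check: dim(rho) = sum (mult * dim) = 2*1 + 2*1 + 3*1 + 0*1 = 7 = chi_rho(e) = 7.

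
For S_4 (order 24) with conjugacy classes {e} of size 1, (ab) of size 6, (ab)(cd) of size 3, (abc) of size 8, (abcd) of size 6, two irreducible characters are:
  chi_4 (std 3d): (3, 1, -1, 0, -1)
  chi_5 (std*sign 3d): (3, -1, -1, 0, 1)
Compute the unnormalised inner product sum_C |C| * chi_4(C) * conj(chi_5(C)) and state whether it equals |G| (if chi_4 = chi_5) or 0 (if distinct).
Sum = 0; so <chi_4, chi_5> = 0 (distinct irreducibles are orthogonal).

Justification: Compute term by term over conjugacy classes (|C| * chi_4(C) * conj(chi_5(C))):
  1*(3)*conj(3) + 6*(1)*conj(-1) + 3*(-1)*conj(-1) + 8*(0)*conj(0) + 6*(-1)*conj(1)
  = (9) + (-6) + (3) + (0) + (-6)
  = 0.
Dividing by |G| = 24 gives 0/24 = 0, matching the row-orthogonality relation <chi_4, chi_5> = [chi_4 = chi_5].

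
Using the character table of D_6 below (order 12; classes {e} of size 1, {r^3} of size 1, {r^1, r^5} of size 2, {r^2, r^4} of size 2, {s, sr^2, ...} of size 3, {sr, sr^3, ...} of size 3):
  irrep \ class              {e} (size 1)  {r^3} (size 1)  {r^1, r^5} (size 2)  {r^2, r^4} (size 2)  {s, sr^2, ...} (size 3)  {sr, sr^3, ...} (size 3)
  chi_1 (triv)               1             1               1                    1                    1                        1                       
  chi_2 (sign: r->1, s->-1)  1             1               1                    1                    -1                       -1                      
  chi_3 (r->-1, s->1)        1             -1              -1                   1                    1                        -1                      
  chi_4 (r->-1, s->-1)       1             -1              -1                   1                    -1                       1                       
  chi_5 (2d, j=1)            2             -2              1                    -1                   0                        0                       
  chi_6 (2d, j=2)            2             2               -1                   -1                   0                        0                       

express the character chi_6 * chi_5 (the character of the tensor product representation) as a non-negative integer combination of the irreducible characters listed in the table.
chi_6 tensor chi_5 = chi_3 + chi_4 + chi_5 (all other irreducibles have multiplicity 0).

Derivation: The character of a tensor product is the pointwise product (chi_6 * chi_5)(C) = chi_6(C) * chi_5(C):
  {e}: (2)*(2), {r^3}: (2)*(-2), {r^1, r^5}: (-1)*(1), {r^2, r^4}: (-1)*(-1), {s, sr^2, ...}: (0)*(0), {sr, sr^3, ...}: (0)*(0)
so (chi_6 * chi_5) takes values
  {e} -> 4, {r^3} -> -4, {r^1, r^5} -> -1, {r^2, r^4} -> 1, {s, sr^2, ...} -> 0, {sr, sr^3, ...} -> 0.
Now take the inner product of this character with each irreducible chi from the table, <chi_6*chi_5, chi> = (1/12) sum_C |C| (chi_6*chi_5)(C) conj(chi(C)):
  <chi_6*chi_5, chi_1> = (1/12)[1*(4)*conj(1) + 1*(-4)*conj(1) + 2*(-1)*conj(1) + 2*(1)*conj(1) + 3*(0)*conj(1) + 3*(0)*conj(1)]
      = (1/12)[(4) + (-4) + (-2) + (2) + (0) + (0)] = 0/12 = 0
  <chi_6*chi_5, chi_2> = (1/12)[1*(4)*conj(1) + 1*(-4)*conj(1) + 2*(-1)*conj(1) + 2*(1)*conj(1) + 3*(0)*conj(-1) + 3*(0)*conj(-1)]
      = (1/12)[(4) + (-4) + (-2) + (2) + (0) + (0)] = 0/12 = 0
  <chi_6*chi_5, chi_3> = (1/12)[1*(4)*conj(1) + 1*(-4)*conj(-1) + 2*(-1)*conj(-1) + 2*(1)*conj(1) + 3*(0)*conj(1) + 3*(0)*conj(-1)]
      = (1/12)[(4) + (4) + (2) + (2) + (0) + (0)] = 12/12 = 1
  <chi_6*chi_5, chi_4> = (1/12)[1*(4)*conj(1) + 1*(-4)*conj(-1) + 2*(-1)*conj(-1) + 2*(1)*conj(1) + 3*(0)*conj(-1) + 3*(0)*conj(1)]
      = (1/12)[(4) + (4) + (2) + (2) + (0) + (0)] = 12/12 = 1
  <chi_6*chi_5, chi_5> = (1/12)[1*(4)*conj(2) + 1*(-4)*conj(-2) + 2*(-1)*conj(1) + 2*(1)*conj(-1) + 3*(0)*conj(0) + 3*(0)*conj(0)]
      = (1/12)[(8) + (8) + (-2) + (-2) + (0) + (0)] = 12/12 = 1
  <chi_6*chi_5, chi_6> = (1/12)[1*(4)*conj(2) + 1*(-4)*conj(2) + 2*(-1)*conj(-1) + 2*(1)*conj(-1) + 3*(0)*conj(0) + 3*(0)*conj(0)]
      = (1/12)[(8) + (-8) + (2) + (-2) + (0) + (0)] = 0/12 = 0
Hence the multiplicities are chi_3: 1, chi_4: 1, chi_5: 1. Dimension check: dim(chi_6)*dim(chi_5) = 2*2 = 4 and sum (mult * dim) = 1*1 + 1*1 + 1*2 = 4.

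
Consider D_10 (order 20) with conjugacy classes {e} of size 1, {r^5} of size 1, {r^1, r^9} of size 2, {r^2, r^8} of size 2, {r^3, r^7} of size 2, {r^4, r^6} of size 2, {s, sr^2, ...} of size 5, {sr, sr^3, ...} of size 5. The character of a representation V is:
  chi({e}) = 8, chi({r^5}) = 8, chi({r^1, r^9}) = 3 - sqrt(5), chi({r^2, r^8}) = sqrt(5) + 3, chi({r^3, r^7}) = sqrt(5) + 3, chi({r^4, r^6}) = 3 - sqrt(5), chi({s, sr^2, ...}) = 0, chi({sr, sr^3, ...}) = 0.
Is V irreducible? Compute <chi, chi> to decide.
Not irreducible (reducible): <chi, chi> = 12 > 1.

Explanation: <chi, chi> = (1/|G|) sum_C |C| * |chi(C)|^2 = (1/20)[1*|8|^2 + 1*|8|^2 + 2*|3 - sqrt(5)|^2 + 2*|sqrt(5) + 3|^2 + 2*|sqrt(5) + 3|^2 + 2*|3 - sqrt(5)|^2 + 5*|0|^2 + 5*|0|^2]
  = (1/20)[(64) + (64) + (28 - 12*sqrt(5)) + (12*sqrt(5) + 28) + (12*sqrt(5) + 28) + (28 - 12*sqrt(5)) + (0) + (0)] = 240/20 = 12.
A character is irreducible iff <chi, chi> = 1, so this representation is reducible.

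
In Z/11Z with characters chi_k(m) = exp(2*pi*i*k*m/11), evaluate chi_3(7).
chi_3(7) = zeta_11^21 = exp(-2*I*pi/11)

Solution. chi_3(7) = zeta_11^(3*7) = zeta_11^21. Since zeta_11^11 = 1, this equals zeta_11^10 = exp(2*pi*i*10/11) = exp(-2*I*pi/11).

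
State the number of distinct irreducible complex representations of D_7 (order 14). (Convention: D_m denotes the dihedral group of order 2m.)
5

Proof sketch: The number of irreducible complex representations of a finite group equals its number of conjugacy classes. D_7 has 5 conjugacy classes ((n+3)/2 for n odd), so D_7 (order 14) has exactly 5 irreducible complex representations.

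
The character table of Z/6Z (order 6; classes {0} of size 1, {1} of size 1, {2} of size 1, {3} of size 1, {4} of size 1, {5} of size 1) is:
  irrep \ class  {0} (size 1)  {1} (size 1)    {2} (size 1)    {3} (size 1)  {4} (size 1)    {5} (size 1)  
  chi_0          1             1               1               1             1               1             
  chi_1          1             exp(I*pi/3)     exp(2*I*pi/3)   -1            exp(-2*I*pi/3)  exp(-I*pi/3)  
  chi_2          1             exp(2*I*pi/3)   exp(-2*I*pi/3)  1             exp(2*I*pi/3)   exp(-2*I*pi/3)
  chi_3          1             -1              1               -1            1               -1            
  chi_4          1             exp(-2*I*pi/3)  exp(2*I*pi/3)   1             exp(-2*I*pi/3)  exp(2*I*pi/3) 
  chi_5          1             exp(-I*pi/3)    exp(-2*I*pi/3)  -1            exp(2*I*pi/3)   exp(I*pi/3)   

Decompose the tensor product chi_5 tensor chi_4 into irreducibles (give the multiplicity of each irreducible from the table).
chi_5 tensor chi_4 = chi_3 (all other irreducibles have multiplicity 0).

Justification: The character of a tensor product is the pointwise product (chi_5 * chi_4)(C) = chi_5(C) * chi_4(C):
  {0}: (1)*(1), {1}: (exp(-I*pi/3))*(exp(-2*I*pi/3)), {2}: (exp(-2*I*pi/3))*(exp(2*I*pi/3)), {3}: (-1)*(1), {4}: (exp(2*I*pi/3))*(exp(-2*I*pi/3)), {5}: (exp(I*pi/3))*(exp(2*I*pi/3))
so (chi_5 * chi_4) takes values
  {0} -> 1, {1} -> -1, {2} -> 1, {3} -> -1, {4} -> 1, {5} -> -1.
Now take the inner product of this character with each irreducible chi from the table, <chi_5*chi_4, chi> = (1/6) sum_C |C| (chi_5*chi_4)(C) conj(chi(C)):
  <chi_5*chi_4, chi_0> = (1/6)[1*(1)*conj(1) + 1*(-1)*conj(1) + 1*(1)*conj(1) + 1*(-1)*conj(1) + 1*(1)*conj(1) + 1*(-1)*conj(1)]
      = (1/6)[(1) + (-1) + (1) + (-1) + (1) + (-1)] = 0/6 = 0
  <chi_5*chi_4, chi_1> = (1/6)[1*(1)*conj(1) + 1*(-1)*conj(exp(I*pi/3)) + 1*(1)*conj(exp(2*I*pi/3)) + 1*(-1)*conj(-1) + 1*(1)*conj(exp(-2*I*pi/3)) + 1*(-1)*conj(exp(-I*pi/3))]
      = (1/6)[(1) + (-exp(-I*pi/3)) + (exp(-2*I*pi/3)) + (1) + (exp(2*I*pi/3)) + (-exp(I*pi/3))] = 0/6 = 0
  <chi_5*chi_4, chi_2> = (1/6)[1*(1)*conj(1) + 1*(-1)*conj(exp(2*I*pi/3)) + 1*(1)*conj(exp(-2*I*pi/3)) + 1*(-1)*conj(1) + 1*(1)*conj(exp(2*I*pi/3)) + 1*(-1)*conj(exp(-2*I*pi/3))]
      = (1/6)[(1) + (-exp(-2*I*pi/3)) + (exp(2*I*pi/3)) + (-1) + (exp(-2*I*pi/3)) + (-exp(2*I*pi/3))] = 0/6 = 0
  <chi_5*chi_4, chi_3> = (1/6)[1*(1)*conj(1) + 1*(-1)*conj(-1) + 1*(1)*conj(1) + 1*(-1)*conj(-1) + 1*(1)*conj(1) + 1*(-1)*conj(-1)]
      = (1/6)[(1) + (1) + (1) + (1) + (1) + (1)] = 6/6 = 1
  <chi_5*chi_4, chi_4> = (1/6)[1*(1)*conj(1) + 1*(-1)*conj(exp(-2*I*pi/3)) + 1*(1)*conj(exp(2*I*pi/3)) + 1*(-1)*conj(1) + 1*(1)*conj(exp(-2*I*pi/3)) + 1*(-1)*conj(exp(2*I*pi/3))]
      = (1/6)[(1) + (-exp(2*I*pi/3)) + (exp(-2*I*pi/3)) + (-1) + (exp(2*I*pi/3)) + (-exp(-2*I*pi/3))] = 0/6 = 0
  <chi_5*chi_4, chi_5> = (1/6)[1*(1)*conj(1) + 1*(-1)*conj(exp(-I*pi/3)) + 1*(1)*conj(exp(-2*I*pi/3)) + 1*(-1)*conj(-1) + 1*(1)*conj(exp(2*I*pi/3)) + 1*(-1)*conj(exp(I*pi/3))]
      = (1/6)[(1) + (-exp(I*pi/3)) + (exp(2*I*pi/3)) + (1) + (exp(-2*I*pi/3)) + (-exp(-I*pi/3))] = 0/6 = 0
(Exp terms are combined using exp(i*s)*conj(exp(i*t)) = exp(i*(s-t)), and sums of them are collapsed using the identity that for every m > 1 the m distinct m-th roots of unity sum to 0, e.g. 1 + exp(2*I*pi/3) + exp(-2*I*pi/3) = 0.)
Hence the multiplicities are chi_3: 1. Dimension check: dim(chi_5)*dim(chi_4) = 1*1 = 1 and sum (mult * dim) = 1*1 = 1.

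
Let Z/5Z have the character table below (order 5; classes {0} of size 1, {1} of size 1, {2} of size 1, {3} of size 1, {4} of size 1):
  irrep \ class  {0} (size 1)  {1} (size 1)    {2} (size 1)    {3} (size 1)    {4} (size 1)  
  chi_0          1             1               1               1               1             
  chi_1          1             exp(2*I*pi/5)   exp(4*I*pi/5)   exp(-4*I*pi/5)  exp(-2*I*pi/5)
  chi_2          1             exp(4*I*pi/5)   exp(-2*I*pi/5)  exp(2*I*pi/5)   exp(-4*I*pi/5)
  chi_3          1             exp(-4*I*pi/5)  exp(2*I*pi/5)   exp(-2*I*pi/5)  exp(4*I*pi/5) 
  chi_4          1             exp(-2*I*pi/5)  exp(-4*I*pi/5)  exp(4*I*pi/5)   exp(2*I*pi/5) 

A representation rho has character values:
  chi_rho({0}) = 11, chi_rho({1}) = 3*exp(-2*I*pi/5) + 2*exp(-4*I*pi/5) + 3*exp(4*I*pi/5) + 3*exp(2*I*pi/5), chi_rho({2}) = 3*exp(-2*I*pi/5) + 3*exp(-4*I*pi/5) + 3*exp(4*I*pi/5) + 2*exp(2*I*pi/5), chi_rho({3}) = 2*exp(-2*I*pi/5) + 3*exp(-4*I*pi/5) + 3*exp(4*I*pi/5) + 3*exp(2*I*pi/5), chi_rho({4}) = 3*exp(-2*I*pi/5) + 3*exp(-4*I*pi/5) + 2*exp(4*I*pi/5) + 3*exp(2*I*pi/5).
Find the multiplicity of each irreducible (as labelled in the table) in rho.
Multiplicities: chi_0: 0, chi_1: 3, chi_2: 3, chi_3: 2, chi_4: 3.

Working: Use <chi_rho, chi> = (1/|G|) sum_C |C| * chi_rho(C) * conj(chi(C)) with |G| = 5 for each irreducible chi in the table:
  <chi_rho, chi_0> = (1/5)[1*(11)*conj(1) + 1*(3*exp(-2*I*pi/5) + 2*exp(-4*I*pi/5) + 3*exp(4*I*pi/5) + 3*exp(2*I*pi/5))*conj(1) + 1*(3*exp(-2*I*pi/5) + 3*exp(-4*I*pi/5) + 3*exp(4*I*pi/5) + 2*exp(2*I*pi/5))*conj(1) + 1*(2*exp(-2*I*pi/5) + 3*exp(-4*I*pi/5) + 3*exp(4*I*pi/5) + 3*exp(2*I*pi/5))*conj(1) + 1*(3*exp(-2*I*pi/5) + 3*exp(-4*I*pi/5) + 2*exp(4*I*pi/5) + 3*exp(2*I*pi/5))*conj(1)]
      = (1/5)[(11) + (3*exp(-2*I*pi/5) + 2*exp(-4*I*pi/5) + 3*exp(4*I*pi/5) + 3*exp(2*I*pi/5)) + (3*exp(-2*I*pi/5) + 3*exp(-4*I*pi/5) + 3*exp(4*I*pi/5) + 2*exp(2*I*pi/5)) + (2*exp(-2*I*pi/5) + 3*exp(-4*I*pi/5) + 3*exp(4*I*pi/5) + 3*exp(2*I*pi/5)) + (3*exp(-2*I*pi/5) + 3*exp(-4*I*pi/5) + 2*exp(4*I*pi/5) + 3*exp(2*I*pi/5))] = 0/5 = 0
  <chi_rho, chi_1> = (1/5)[1*(11)*conj(1) + 1*(3*exp(-2*I*pi/5) + 2*exp(-4*I*pi/5) + 3*exp(4*I*pi/5) + 3*exp(2*I*pi/5))*conj(exp(2*I*pi/5)) + 1*(3*exp(-2*I*pi/5) + 3*exp(-4*I*pi/5) + 3*exp(4*I*pi/5) + 2*exp(2*I*pi/5))*conj(exp(4*I*pi/5)) + 1*(2*exp(-2*I*pi/5) + 3*exp(-4*I*pi/5) + 3*exp(4*I*pi/5) + 3*exp(2*I*pi/5))*conj(exp(-4*I*pi/5)) + 1*(3*exp(-2*I*pi/5) + 3*exp(-4*I*pi/5) + 2*exp(4*I*pi/5) + 3*exp(2*I*pi/5))*conj(exp(-2*I*pi/5))]
      = (1/5)[(11) + (3 + 3*exp(-4*I*pi/5) + 2*exp(4*I*pi/5) + 3*exp(2*I*pi/5)) + (3 + 2*exp(-2*I*pi/5) + 3*exp(4*I*pi/5) + 3*exp(2*I*pi/5)) + (3 + 3*exp(-2*I*pi/5) + 3*exp(-4*I*pi/5) + 2*exp(2*I*pi/5)) + (3 + 3*exp(-2*I*pi/5) + 2*exp(-4*I*pi/5) + 3*exp(4*I*pi/5))] = 15/5 = 3
  <chi_rho, chi_2> = (1/5)[1*(11)*conj(1) + 1*(3*exp(-2*I*pi/5) + 2*exp(-4*I*pi/5) + 3*exp(4*I*pi/5) + 3*exp(2*I*pi/5))*conj(exp(4*I*pi/5)) + 1*(3*exp(-2*I*pi/5) + 3*exp(-4*I*pi/5) + 3*exp(4*I*pi/5) + 2*exp(2*I*pi/5))*conj(exp(-2*I*pi/5)) + 1*(2*exp(-2*I*pi/5) + 3*exp(-4*I*pi/5) + 3*exp(4*I*pi/5) + 3*exp(2*I*pi/5))*conj(exp(2*I*pi/5)) + 1*(3*exp(-2*I*pi/5) + 3*exp(-4*I*pi/5) + 2*exp(4*I*pi/5) + 3*exp(2*I*pi/5))*conj(exp(-4*I*pi/5))]
      = (1/5)[(11) + (3 + 3*exp(-2*I*pi/5) + 3*exp(4*I*pi/5) + 2*exp(2*I*pi/5)) + (3 + 3*exp(-2*I*pi/5) + 3*exp(-4*I*pi/5) + 2*exp(4*I*pi/5)) + (3 + 2*exp(-4*I*pi/5) + 3*exp(4*I*pi/5) + 3*exp(2*I*pi/5)) + (3 + 2*exp(-2*I*pi/5) + 3*exp(-4*I*pi/5) + 3*exp(2*I*pi/5))] = 15/5 = 3
  <chi_rho, chi_3> = (1/5)[1*(11)*conj(1) + 1*(3*exp(-2*I*pi/5) + 2*exp(-4*I*pi/5) + 3*exp(4*I*pi/5) + 3*exp(2*I*pi/5))*conj(exp(-4*I*pi/5)) + 1*(3*exp(-2*I*pi/5) + 3*exp(-4*I*pi/5) + 3*exp(4*I*pi/5) + 2*exp(2*I*pi/5))*conj(exp(2*I*pi/5)) + 1*(2*exp(-2*I*pi/5) + 3*exp(-4*I*pi/5) + 3*exp(4*I*pi/5) + 3*exp(2*I*pi/5))*conj(exp(-2*I*pi/5)) + 1*(3*exp(-2*I*pi/5) + 3*exp(-4*I*pi/5) + 2*exp(4*I*pi/5) + 3*exp(2*I*pi/5))*conj(exp(4*I*pi/5))]
      = (1/5)[(11) + (2 + 3*exp(-2*I*pi/5) + 3*exp(-4*I*pi/5) + 3*exp(2*I*pi/5)) + (2 + 3*exp(-4*I*pi/5) + 3*exp(4*I*pi/5) + 3*exp(2*I*pi/5)) + (2 + 3*exp(-2*I*pi/5) + 3*exp(-4*I*pi/5) + 3*exp(4*I*pi/5)) + (2 + 3*exp(-2*I*pi/5) + 3*exp(4*I*pi/5) + 3*exp(2*I*pi/5))] = 10/5 = 2
  <chi_rho, chi_4> = (1/5)[1*(11)*conj(1) + 1*(3*exp(-2*I*pi/5) + 2*exp(-4*I*pi/5) + 3*exp(4*I*pi/5) + 3*exp(2*I*pi/5))*conj(exp(-2*I*pi/5)) + 1*(3*exp(-2*I*pi/5) + 3*exp(-4*I*pi/5) + 3*exp(4*I*pi/5) + 2*exp(2*I*pi/5))*conj(exp(-4*I*pi/5)) + 1*(2*exp(-2*I*pi/5) + 3*exp(-4*I*pi/5) + 3*exp(4*I*pi/5) + 3*exp(2*I*pi/5))*conj(exp(4*I*pi/5)) + 1*(3*exp(-2*I*pi/5) + 3*exp(-4*I*pi/5) + 2*exp(4*I*pi/5) + 3*exp(2*I*pi/5))*conj(exp(2*I*pi/5))]
      = (1/5)[(11) + (3 + 2*exp(-2*I*pi/5) + 3*exp(-4*I*pi/5) + 3*exp(4*I*pi/5)) + (3 + 3*exp(-2*I*pi/5) + 2*exp(-4*I*pi/5) + 3*exp(2*I*pi/5)) + (3 + 3*exp(-2*I*pi/5) + 2*exp(4*I*pi/5) + 3*exp(2*I*pi/5)) + (3 + 3*exp(-4*I*pi/5) + 3*exp(4*I*pi/5) + 2*exp(2*I*pi/5))] = 15/5 = 3
(Exp terms are combined using exp(i*s)*conj(exp(i*t)) = exp(i*(s-t)), and sums of them are collapsed using the identity that for every m > 1 the m distinct m-th roots of unity sum to 0, e.g. 1 + exp(2*I*pi/3) + exp(-2*I*pi/3) = 0.)
Dimension check: dim(rho) = sum (mult * dim) = 0*1 + 3*1 + 3*1 + 2*1 + 3*1 = 11 = chi_rho(e) = 11.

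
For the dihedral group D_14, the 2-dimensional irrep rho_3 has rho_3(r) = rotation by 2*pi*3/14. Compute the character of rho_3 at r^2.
chi_{rho_3}(r^2) = 2*cos(2*pi*3*2/14) = -2*cos(pi/7)

Argument: rho_3(r^2) is rotation by angle 2*pi*3*2/14, whose trace is 2*cos(2*pi*3*2/14) = -2*cos(pi/7).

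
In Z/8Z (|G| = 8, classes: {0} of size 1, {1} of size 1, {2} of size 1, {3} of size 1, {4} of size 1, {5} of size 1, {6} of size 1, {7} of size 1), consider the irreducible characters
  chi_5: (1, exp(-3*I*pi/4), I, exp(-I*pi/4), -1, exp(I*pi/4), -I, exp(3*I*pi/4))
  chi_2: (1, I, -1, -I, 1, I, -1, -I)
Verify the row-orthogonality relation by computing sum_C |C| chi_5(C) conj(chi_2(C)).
Sum = 0; so <chi_5, chi_2> = 0 (distinct irreducibles are orthogonal).

Derivation: Compute term by term over conjugacy classes (|C| * chi_5(C) * conj(chi_2(C))):
  1*(1)*conj(1) + 1*(exp(-3*I*pi/4))*conj(I) + 1*(I)*conj(-1) + 1*(exp(-I*pi/4))*conj(-I) + 1*(-1)*conj(1) + 1*(exp(I*pi/4))*conj(I) + 1*(-I)*conj(-1) + 1*(exp(3*I*pi/4))*conj(-I)
  = (1) + (-exp(-I*pi/4)) + (-I) + (exp(I*pi/4)) + (-1) + (-exp(3*I*pi/4)) + (I) + (exp(-3*I*pi/4))
  = 0.
(Exp terms are combined using exp(i*s)*conj(exp(i*t)) = exp(i*(s-t)), and sums of them are collapsed using the identity that for every m > 1 the m distinct m-th roots of unity sum to 0, e.g. 1 + exp(2*I*pi/3) + exp(-2*I*pi/3) = 0.)
Dividing by |G| = 8 gives 0/8 = 0, matching the row-orthogonality relation <chi_5, chi_2> = [chi_5 = chi_2].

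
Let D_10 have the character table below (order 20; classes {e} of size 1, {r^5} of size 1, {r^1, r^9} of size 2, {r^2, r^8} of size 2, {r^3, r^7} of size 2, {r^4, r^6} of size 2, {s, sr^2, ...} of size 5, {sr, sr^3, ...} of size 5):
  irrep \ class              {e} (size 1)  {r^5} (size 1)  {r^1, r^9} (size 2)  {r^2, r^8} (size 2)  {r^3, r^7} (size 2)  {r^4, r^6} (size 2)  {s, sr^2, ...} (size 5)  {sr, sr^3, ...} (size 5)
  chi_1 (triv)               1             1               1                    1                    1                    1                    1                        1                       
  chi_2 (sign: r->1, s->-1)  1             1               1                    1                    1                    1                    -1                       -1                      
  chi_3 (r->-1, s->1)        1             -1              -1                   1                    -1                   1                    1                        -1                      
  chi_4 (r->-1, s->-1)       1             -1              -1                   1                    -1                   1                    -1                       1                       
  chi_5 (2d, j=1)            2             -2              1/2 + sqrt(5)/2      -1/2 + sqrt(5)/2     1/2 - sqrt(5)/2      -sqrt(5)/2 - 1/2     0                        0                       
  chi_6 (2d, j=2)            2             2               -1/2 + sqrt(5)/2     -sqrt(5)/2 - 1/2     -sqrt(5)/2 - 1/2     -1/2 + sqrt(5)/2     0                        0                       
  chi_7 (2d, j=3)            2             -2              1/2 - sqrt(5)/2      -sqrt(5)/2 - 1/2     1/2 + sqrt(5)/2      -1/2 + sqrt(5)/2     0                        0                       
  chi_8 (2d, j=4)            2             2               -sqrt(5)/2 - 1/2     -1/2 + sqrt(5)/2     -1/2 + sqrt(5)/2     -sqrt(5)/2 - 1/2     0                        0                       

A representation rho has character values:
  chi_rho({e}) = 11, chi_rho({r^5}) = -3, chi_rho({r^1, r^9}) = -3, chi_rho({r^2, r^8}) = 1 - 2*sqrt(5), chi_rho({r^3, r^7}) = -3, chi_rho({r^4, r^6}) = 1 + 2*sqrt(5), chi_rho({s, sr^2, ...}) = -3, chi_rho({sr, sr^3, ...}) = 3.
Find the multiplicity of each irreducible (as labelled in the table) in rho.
Multiplicities: chi_1: 0, chi_2: 0, chi_3: 0, chi_4: 3, chi_5: 0, chi_6: 2, chi_7: 2, chi_8: 0.

Explanation: Use <chi_rho, chi> = (1/|G|) sum_C |C| * chi_rho(C) * conj(chi(C)) with |G| = 20 for each irreducible chi in the table:
  <chi_rho, chi_1> = (1/20)[1*(11)*conj(1) + 1*(-3)*conj(1) + 2*(-3)*conj(1) + 2*(1 - 2*sqrt(5))*conj(1) + 2*(-3)*conj(1) + 2*(1 + 2*sqrt(5))*conj(1) + 5*(-3)*conj(1) + 5*(3)*conj(1)]
      = (1/20)[(11) + (-3) + (-6) + (2 - 4*sqrt(5)) + (-6) + (2 + 4*sqrt(5)) + (-15) + (15)] = 0/20 = 0
  <chi_rho, chi_2> = (1/20)[1*(11)*conj(1) + 1*(-3)*conj(1) + 2*(-3)*conj(1) + 2*(1 - 2*sqrt(5))*conj(1) + 2*(-3)*conj(1) + 2*(1 + 2*sqrt(5))*conj(1) + 5*(-3)*conj(-1) + 5*(3)*conj(-1)]
      = (1/20)[(11) + (-3) + (-6) + (2 - 4*sqrt(5)) + (-6) + (2 + 4*sqrt(5)) + (15) + (-15)] = 0/20 = 0
  <chi_rho, chi_3> = (1/20)[1*(11)*conj(1) + 1*(-3)*conj(-1) + 2*(-3)*conj(-1) + 2*(1 - 2*sqrt(5))*conj(1) + 2*(-3)*conj(-1) + 2*(1 + 2*sqrt(5))*conj(1) + 5*(-3)*conj(1) + 5*(3)*conj(-1)]
      = (1/20)[(11) + (3) + (6) + (2 - 4*sqrt(5)) + (6) + (2 + 4*sqrt(5)) + (-15) + (-15)] = 0/20 = 0
  <chi_rho, chi_4> = (1/20)[1*(11)*conj(1) + 1*(-3)*conj(-1) + 2*(-3)*conj(-1) + 2*(1 - 2*sqrt(5))*conj(1) + 2*(-3)*conj(-1) + 2*(1 + 2*sqrt(5))*conj(1) + 5*(-3)*conj(-1) + 5*(3)*conj(1)]
      = (1/20)[(11) + (3) + (6) + (2 - 4*sqrt(5)) + (6) + (2 + 4*sqrt(5)) + (15) + (15)] = 60/20 = 3
  <chi_rho, chi_5> = (1/20)[1*(11)*conj(2) + 1*(-3)*conj(-2) + 2*(-3)*conj(1/2 + sqrt(5)/2) + 2*(1 - 2*sqrt(5))*conj(-1/2 + sqrt(5)/2) + 2*(-3)*conj(1/2 - sqrt(5)/2) + 2*(1 + 2*sqrt(5))*conj(-sqrt(5)/2 - 1/2) + 5*(-3)*conj(0) + 5*(3)*conj(0)]
      = (1/20)[(22) + (6) + (-3*sqrt(5) - 3) + (-11 + 3*sqrt(5)) + (-3 + 3*sqrt(5)) + (-11 - 3*sqrt(5)) + (0) + (0)] = 0/20 = 0
  <chi_rho, chi_6> = (1/20)[1*(11)*conj(2) + 1*(-3)*conj(2) + 2*(-3)*conj(-1/2 + sqrt(5)/2) + 2*(1 - 2*sqrt(5))*conj(-sqrt(5)/2 - 1/2) + 2*(-3)*conj(-sqrt(5)/2 - 1/2) + 2*(1 + 2*sqrt(5))*conj(-1/2 + sqrt(5)/2) + 5*(-3)*conj(0) + 5*(3)*conj(0)]
      = (1/20)[(22) + (-6) + (3 - 3*sqrt(5)) + (sqrt(5) + 9) + (3 + 3*sqrt(5)) + (9 - sqrt(5)) + (0) + (0)] = 40/20 = 2
  <chi_rho, chi_7> = (1/20)[1*(11)*conj(2) + 1*(-3)*conj(-2) + 2*(-3)*conj(1/2 - sqrt(5)/2) + 2*(1 - 2*sqrt(5))*conj(-sqrt(5)/2 - 1/2) + 2*(-3)*conj(1/2 + sqrt(5)/2) + 2*(1 + 2*sqrt(5))*conj(-1/2 + sqrt(5)/2) + 5*(-3)*conj(0) + 5*(3)*conj(0)]
      = (1/20)[(22) + (6) + (-3 + 3*sqrt(5)) + (sqrt(5) + 9) + (-3*sqrt(5) - 3) + (9 - sqrt(5)) + (0) + (0)] = 40/20 = 2
  <chi_rho, chi_8> = (1/20)[1*(11)*conj(2) + 1*(-3)*conj(2) + 2*(-3)*conj(-sqrt(5)/2 - 1/2) + 2*(1 - 2*sqrt(5))*conj(-1/2 + sqrt(5)/2) + 2*(-3)*conj(-1/2 + sqrt(5)/2) + 2*(1 + 2*sqrt(5))*conj(-sqrt(5)/2 - 1/2) + 5*(-3)*conj(0) + 5*(3)*conj(0)]
      = (1/20)[(22) + (-6) + (3 + 3*sqrt(5)) + (-11 + 3*sqrt(5)) + (3 - 3*sqrt(5)) + (-11 - 3*sqrt(5)) + (0) + (0)] = 0/20 = 0
Dimension check: dim(rho) = sum (mult * dim) = 0*1 + 0*1 + 0*1 + 3*1 + 0*2 + 2*2 + 2*2 + 0*2 = 11 = chi_rho(e) = 11.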